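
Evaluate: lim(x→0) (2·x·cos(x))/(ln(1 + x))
This is a 0/0 indeterminate form.

Apply L'Hôpital's rule: differentiate numerator and denominator separately.
  f(x) = 2·x·cos(x)   ⇒   f'(x) = -2·x·sin(x) + 2·cos(x)
  g(x) = ln(x + 1)   ⇒   g'(x) = 1/(x + 1)
  lim(x→0) f'(x)/g'(x) = lim(x→0) (-2·x·sin(x) + 2·cos(x))/(1/(x + 1))
  = 2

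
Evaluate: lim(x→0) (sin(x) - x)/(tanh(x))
This is a 0/0 indeterminate form.

Apply L'Hôpital's rule: differentiate numerator and denominator separately.
  f(x) = -x + sin(x)   ⇒   f'(x) = cos(x) - 1
  g(x) = tanh(x)   ⇒   g'(x) = 1 - tanh(x)^2
  lim(x→0) f'(x)/g'(x) = lim(x→0) (cos(x) - 1)/(1 - tanh(x)^2)
  = 0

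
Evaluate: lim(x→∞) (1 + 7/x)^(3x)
This is an exponential indeterminate form.

For exponential indeterminate forms, take the natural log:
  Let L = lim(x→∞) (1 + 7/x)^(3x)
  Then ln(L) = lim(x→∞) [exponent × ln(base)]
  Evaluate using L'Hôpital or standard limits, then exponentiate.
  L = e^(21)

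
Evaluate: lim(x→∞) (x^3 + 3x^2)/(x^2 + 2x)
This is an ∞/∞ indeterminate form.

Apply L'Hôpital's rule: differentiate numerator and denominator separately.
  f(x) = x^3 + 3·x^2   ⇒   f'(x) = 3·x^2 + 6·x
  g(x) = x^2 + 2·x   ⇒   g'(x) = 2·x + 2
  lim(x→∞) f'(x)/g'(x) = lim(x→∞) (3·x^2 + 6·x)/(2·x + 2)
  = ∞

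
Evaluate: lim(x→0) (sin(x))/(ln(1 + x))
This is a 0/0 indeterminate form.

Apply L'Hôpital's rule: differentiate numerator and denominator separately.
  f(x) = sin(x)   ⇒   f'(x) = cos(x)
  g(x) = ln(x + 1)   ⇒   g'(x) = 1/(x + 1)
  lim(x→0) f'(x)/g'(x) = lim(x→0) (cos(x))/(1/(x + 1))
  = 1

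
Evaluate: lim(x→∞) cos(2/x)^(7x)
This is an exponential indeterminate form.

For exponential indeterminate forms, take the natural log:
  Let L = lim(x→∞) cos(2/x)^(7x)
  Then ln(L) = lim(x→∞) [exponent × ln(base)]
  Evaluate using L'Hôpital or standard limits, then exponentiate.
  L = 1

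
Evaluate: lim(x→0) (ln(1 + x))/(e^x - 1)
This is a 0/0 indeterminate form.

Apply L'Hôpital's rule: differentiate numerator and denominator separately.
  f(x) = ln(x + 1)   ⇒   f'(x) = 1/(x + 1)
  g(x) = e^(x) - 1   ⇒   g'(x) = e^(x)
  lim(x→0) f'(x)/g'(x) = lim(x→0) (1/(x + 1))/(e^(x))
  = 1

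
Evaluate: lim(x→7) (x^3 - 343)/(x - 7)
This is a standard limit.

Factor or rationalize the expression:
  lim(x→7) (x^3 - 343)/(x - 7) = 147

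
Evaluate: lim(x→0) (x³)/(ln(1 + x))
This is a 0/0 indeterminate form.

Apply L'Hôpital's rule: differentiate numerator and denominator separately.
  f(x) = x^3   ⇒   f'(x) = 3·x^2
  g(x) = ln(x + 1)   ⇒   g'(x) = 1/(x + 1)
  lim(x→0) f'(x)/g'(x) = lim(x→0) (3·x^2)/(1/(x + 1))
  = 0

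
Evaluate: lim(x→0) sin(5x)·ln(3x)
This is a 0·∞ indeterminate form.

Rewrite 0·∞ as a quotient (0/0 or ∞/∞ form), then apply L'Hôpital's rule:
  lim(x→0) sin(5x)·ln(3x) = 0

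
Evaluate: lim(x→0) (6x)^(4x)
This is an exponential indeterminate form.

For exponential indeterminate forms, take the natural log:
  Let L = lim(x→0) (6x)^(4x)
  Then ln(L) = lim(x→0) [exponent × ln(base)]
  Evaluate using L'Hôpital or standard limits, then exponentiate.
  L = 1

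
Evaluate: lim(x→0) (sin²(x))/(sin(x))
This is a 0/0 indeterminate form.

Apply L'Hôpital's rule: differentiate numerator and denominator separately.
  f(x) = sin(x)^2   ⇒   f'(x) = 2·sin(x)·cos(x)
  g(x) = sin(x)   ⇒   g'(x) = cos(x)
  lim(x→0) f'(x)/g'(x) = lim(x→0) (2·sin(x)·cos(x))/(cos(x))
  = 0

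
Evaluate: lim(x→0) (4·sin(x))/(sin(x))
This is a 0/0 indeterminate form.

Apply L'Hôpital's rule: differentiate numerator and denominator separately.
  f(x) = 4·sin(x)   ⇒   f'(x) = 4·cos(x)
  g(x) = sin(x)   ⇒   g'(x) = cos(x)
  lim(x→0) f'(x)/g'(x) = lim(x→0) (4·cos(x))/(cos(x))
  = 4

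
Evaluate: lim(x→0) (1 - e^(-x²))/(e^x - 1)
This is a 0/0 indeterminate form.

Apply L'Hôpital's rule: differentiate numerator and denominator separately.
  f(x) = 1 - e^(-x^2)   ⇒   f'(x) = 2·x·e^(-x^2)
  g(x) = e^(x) - 1   ⇒   g'(x) = e^(x)
  lim(x→0) f'(x)/g'(x) = lim(x→0) (2·x·e^(-x^2))/(e^(x))
  = 0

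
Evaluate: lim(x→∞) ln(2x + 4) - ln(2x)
This is an ∞-∞ indeterminate form.

Combine fractions or rationalize to convert ∞-∞ to 0/0 form:
  lim(x→∞) ln(2x + 4) - ln(2x) = 0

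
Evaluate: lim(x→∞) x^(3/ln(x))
This is an exponential indeterminate form.

For exponential indeterminate forms, take the natural log:
  Let L = lim(x→∞) x^(3/ln(x))
  Then ln(L) = lim(x→∞) [exponent × ln(base)]
  Evaluate using L'Hôpital or standard limits, then exponentiate.
  L = e^(3)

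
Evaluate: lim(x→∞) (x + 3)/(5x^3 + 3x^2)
This is an ∞/∞ indeterminate form.

Apply L'Hôpital's rule: differentiate numerator and denominator separately.
  f(x) = x + 3   ⇒   f'(x) = 1
  g(x) = 5·x^3 + 3·x^2   ⇒   g'(x) = 15·x^2 + 6·x
  lim(x→∞) f'(x)/g'(x) = lim(x→∞) (1)/(15·x^2 + 6·x)
  = 0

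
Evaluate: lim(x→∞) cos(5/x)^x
This is an exponential indeterminate form.

For exponential indeterminate forms, take the natural log:
  Let L = lim(x→∞) cos(5/x)^x
  Then ln(L) = lim(x→∞) [exponent × ln(base)]
  Evaluate using L'Hôpital or standard limits, then exponentiate.
  L = 1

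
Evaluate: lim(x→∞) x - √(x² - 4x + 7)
This is an ∞-∞ indeterminate form.

Combine fractions or rationalize to convert ∞-∞ to 0/0 form:
  lim(x→∞) x - √(x² - 4x + 7) = 2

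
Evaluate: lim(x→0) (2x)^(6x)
This is an exponential indeterminate form.

For exponential indeterminate forms, take the natural log:
  Let L = lim(x→0) (2x)^(6x)
  Then ln(L) = lim(x→0) [exponent × ln(base)]
  Evaluate using L'Hôpital or standard limits, then exponentiate.
  L = 1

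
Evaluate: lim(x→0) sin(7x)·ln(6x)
This is a 0·∞ indeterminate form.

Rewrite 0·∞ as a quotient (0/0 or ∞/∞ form), then apply L'Hôpital's rule:
  lim(x→0) sin(7x)·ln(6x) = 0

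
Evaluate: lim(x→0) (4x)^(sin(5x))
This is an exponential indeterminate form.

For exponential indeterminate forms, take the natural log:
  Let L = lim(x→0) (4x)^(sin(5x))
  Then ln(L) = lim(x→0) [exponent × ln(base)]
  Evaluate using L'Hôpital or standard limits, then exponentiate.
  L = 1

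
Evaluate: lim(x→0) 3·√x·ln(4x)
This is a 0·∞ indeterminate form.

Rewrite 0·∞ as a quotient (0/0 or ∞/∞ form), then apply L'Hôpital's rule:
  lim(x→0) 3·√x·ln(4x) = 0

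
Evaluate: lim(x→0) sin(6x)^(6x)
This is an exponential indeterminate form.

For exponential indeterminate forms, take the natural log:
  Let L = lim(x→0) sin(6x)^(6x)
  Then ln(L) = lim(x→0) [exponent × ln(base)]
  Evaluate using L'Hôpital or standard limits, then exponentiate.
  L = 1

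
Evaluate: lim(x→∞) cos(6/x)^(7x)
This is an exponential indeterminate form.

For exponential indeterminate forms, take the natural log:
  Let L = lim(x→∞) cos(6/x)^(7x)
  Then ln(L) = lim(x→∞) [exponent × ln(base)]
  Evaluate using L'Hôpital or standard limits, then exponentiate.
  L = 1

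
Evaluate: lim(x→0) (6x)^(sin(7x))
This is an exponential indeterminate form.

For exponential indeterminate forms, take the natural log:
  Let L = lim(x→0) (6x)^(sin(7x))
  Then ln(L) = lim(x→0) [exponent × ln(base)]
  Evaluate using L'Hôpital or standard limits, then exponentiate.
  L = 1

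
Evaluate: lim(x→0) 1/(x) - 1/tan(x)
This is an ∞-∞ indeterminate form.

Combine fractions or rationalize to convert ∞-∞ to 0/0 form:
  lim(x→0) 1/(x) - 1/tan(x) = 0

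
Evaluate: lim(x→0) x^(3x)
This is an exponential indeterminate form.

For exponential indeterminate forms, take the natural log:
  Let L = lim(x→0) x^(3x)
  Then ln(L) = lim(x→0) [exponent × ln(base)]
  Evaluate using L'Hôpital or standard limits, then exponentiate.
  L = 1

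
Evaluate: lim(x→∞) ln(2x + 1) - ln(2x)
This is an ∞-∞ indeterminate form.

Combine fractions or rationalize to convert ∞-∞ to 0/0 form:
  lim(x→∞) ln(2x + 1) - ln(2x) = 0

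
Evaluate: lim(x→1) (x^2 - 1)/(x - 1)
This is a standard limit.

Factor or rationalize the expression:
  lim(x→1) (x^2 - 1)/(x - 1) = 2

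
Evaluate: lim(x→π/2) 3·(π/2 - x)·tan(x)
This is a 0·∞ indeterminate form.

Rewrite 0·∞ as a quotient (0/0 or ∞/∞ form), then apply L'Hôpital's rule:
  lim(x→π/2) 3·(π/2 - x)·tan(x) = 3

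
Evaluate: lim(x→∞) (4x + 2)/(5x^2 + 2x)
This is an ∞/∞ indeterminate form.

Apply L'Hôpital's rule: differentiate numerator and denominator separately.
  f(x) = 4·x + 2   ⇒   f'(x) = 4
  g(x) = 5·x^2 + 2·x   ⇒   g'(x) = 10·x + 2
  lim(x→∞) f'(x)/g'(x) = lim(x→∞) (4)/(10·x + 2)
  = 0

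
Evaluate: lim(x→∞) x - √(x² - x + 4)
This is an ∞-∞ indeterminate form.

Combine fractions or rationalize to convert ∞-∞ to 0/0 form:
  lim(x→∞) x - √(x² - x + 4) = 1/2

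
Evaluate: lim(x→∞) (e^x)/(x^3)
This is an ∞/∞ indeterminate form.

Apply L'Hôpital's rule: differentiate numerator and denominator separately.
  f(x) = e^(x)   ⇒   f'(x) = e^(x)
  g(x) = x^3   ⇒   g'(x) = 3·x^2
  lim(x→∞) f'(x)/g'(x) = lim(x→∞) (e^(x))/(3·x^2)
  = ∞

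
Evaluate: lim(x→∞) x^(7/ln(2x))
This is an exponential indeterminate form.

For exponential indeterminate forms, take the natural log:
  Let L = lim(x→∞) x^(7/ln(2x))
  Then ln(L) = lim(x→∞) [exponent × ln(base)]
  Evaluate using L'Hôpital or standard limits, then exponentiate.
  L = e^(7)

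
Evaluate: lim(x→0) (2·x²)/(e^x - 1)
This is a 0/0 indeterminate form.

Apply L'Hôpital's rule: differentiate numerator and denominator separately.
  f(x) = 2·x^2   ⇒   f'(x) = 4·x
  g(x) = e^(x) - 1   ⇒   g'(x) = e^(x)
  lim(x→0) f'(x)/g'(x) = lim(x→0) (4·x)/(e^(x))
  = 0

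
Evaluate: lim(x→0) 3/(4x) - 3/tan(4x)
This is an ∞-∞ indeterminate form.

Combine fractions or rationalize to convert ∞-∞ to 0/0 form:
  lim(x→0) 3/(4x) - 3/tan(4x) = 0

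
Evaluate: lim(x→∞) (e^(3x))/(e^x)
This is an ∞/∞ indeterminate form.

Apply L'Hôpital's rule: differentiate numerator and denominator separately.
  f(x) = e^(3·x)   ⇒   f'(x) = 3·e^(3·x)
  g(x) = e^(x)   ⇒   g'(x) = e^(x)
  lim(x→∞) f'(x)/g'(x) = lim(x→∞) (3·e^(3·x))/(e^(x))
  = ∞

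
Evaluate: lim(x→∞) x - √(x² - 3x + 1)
This is an ∞-∞ indeterminate form.

Combine fractions or rationalize to convert ∞-∞ to 0/0 form:
  lim(x→∞) x - √(x² - 3x + 1) = 3/2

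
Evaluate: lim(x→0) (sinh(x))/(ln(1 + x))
This is a 0/0 indeterminate form.

Apply L'Hôpital's rule: differentiate numerator and denominator separately.
  f(x) = sinh(x)   ⇒   f'(x) = cosh(x)
  g(x) = ln(x + 1)   ⇒   g'(x) = 1/(x + 1)
  lim(x→0) f'(x)/g'(x) = lim(x→0) (cosh(x))/(1/(x + 1))
  = 1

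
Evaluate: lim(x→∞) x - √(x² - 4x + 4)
This is an ∞-∞ indeterminate form.

Combine fractions or rationalize to convert ∞-∞ to 0/0 form:
  lim(x→∞) x - √(x² - 4x + 4) = 2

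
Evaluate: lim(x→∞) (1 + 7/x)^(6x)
This is an exponential indeterminate form.

For exponential indeterminate forms, take the natural log:
  Let L = lim(x→∞) (1 + 7/x)^(6x)
  Then ln(L) = lim(x→∞) [exponent × ln(base)]
  Evaluate using L'Hôpital or standard limits, then exponentiate.
  L = e^(42)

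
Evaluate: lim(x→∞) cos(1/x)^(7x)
This is an exponential indeterminate form.

For exponential indeterminate forms, take the natural log:
  Let L = lim(x→∞) cos(1/x)^(7x)
  Then ln(L) = lim(x→∞) [exponent × ln(base)]
  Evaluate using L'Hôpital or standard limits, then exponentiate.
  L = 1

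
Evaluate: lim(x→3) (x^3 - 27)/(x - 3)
This is a standard limit.

Factor or rationalize the expression:
  lim(x→3) (x^3 - 27)/(x - 3) = 27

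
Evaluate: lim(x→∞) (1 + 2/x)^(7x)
This is an exponential indeterminate form.

For exponential indeterminate forms, take the natural log:
  Let L = lim(x→∞) (1 + 2/x)^(7x)
  Then ln(L) = lim(x→∞) [exponent × ln(base)]
  Evaluate using L'Hôpital or standard limits, then exponentiate.
  L = e^(14)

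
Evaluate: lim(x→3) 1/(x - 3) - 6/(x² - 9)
This is an ∞-∞ indeterminate form.

Combine fractions or rationalize to convert ∞-∞ to 0/0 form:
  lim(x→3) 1/(x - 3) - 6/(x² - 9) = 1/6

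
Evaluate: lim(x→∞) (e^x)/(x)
This is an ∞/∞ indeterminate form.

Apply L'Hôpital's rule: differentiate numerator and denominator separately.
  f(x) = e^(x)   ⇒   f'(x) = e^(x)
  g(x) = x   ⇒   g'(x) = 1
  lim(x→∞) f'(x)/g'(x) = lim(x→∞) (e^(x))/(1)
  = ∞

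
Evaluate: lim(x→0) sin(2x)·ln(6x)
This is a 0·∞ indeterminate form.

Rewrite 0·∞ as a quotient (0/0 or ∞/∞ form), then apply L'Hôpital's rule:
  lim(x→0) sin(2x)·ln(6x) = 0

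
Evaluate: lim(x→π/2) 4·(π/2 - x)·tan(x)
This is a 0·∞ indeterminate form.

Rewrite 0·∞ as a quotient (0/0 or ∞/∞ form), then apply L'Hôpital's rule:
  lim(x→π/2) 4·(π/2 - x)·tan(x) = 4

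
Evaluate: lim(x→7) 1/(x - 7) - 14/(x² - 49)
This is an ∞-∞ indeterminate form.

Combine fractions or rationalize to convert ∞-∞ to 0/0 form:
  lim(x→7) 1/(x - 7) - 14/(x² - 49) = 1/14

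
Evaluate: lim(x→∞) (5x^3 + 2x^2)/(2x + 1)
This is an ∞/∞ indeterminate form.

Apply L'Hôpital's rule: differentiate numerator and denominator separately.
  f(x) = 5·x^3 + 2·x^2   ⇒   f'(x) = 15·x^2 + 4·x
  g(x) = 2·x + 1   ⇒   g'(x) = 2
  lim(x→∞) f'(x)/g'(x) = lim(x→∞) (15·x^2 + 4·x)/(2)
  = ∞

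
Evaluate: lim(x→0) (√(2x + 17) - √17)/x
This is a standard limit.

Factor or rationalize the expression:
  lim(x→0) (√(2x + 17) - √17)/x = sqrt(17)/17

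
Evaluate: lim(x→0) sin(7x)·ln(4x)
This is a 0·∞ indeterminate form.

Rewrite 0·∞ as a quotient (0/0 or ∞/∞ form), then apply L'Hôpital's rule:
  lim(x→0) sin(7x)·ln(4x) = 0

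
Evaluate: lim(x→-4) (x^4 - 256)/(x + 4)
This is a standard limit.

Factor or rationalize the expression:
  lim(x→-4) (x^4 - 256)/(x + 4) = -256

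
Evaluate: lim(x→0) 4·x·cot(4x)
This is a 0·∞ indeterminate form.

Rewrite 0·∞ as a quotient (0/0 or ∞/∞ form), then apply L'Hôpital's rule:
  lim(x→0) 4·x·cot(4x) = 1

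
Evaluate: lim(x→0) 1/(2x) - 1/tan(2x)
This is an ∞-∞ indeterminate form.

Combine fractions or rationalize to convert ∞-∞ to 0/0 form:
  lim(x→0) 1/(2x) - 1/tan(2x) = 0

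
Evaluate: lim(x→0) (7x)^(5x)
This is an exponential indeterminate form.

For exponential indeterminate forms, take the natural log:
  Let L = lim(x→0) (7x)^(5x)
  Then ln(L) = lim(x→0) [exponent × ln(base)]
  Evaluate using L'Hôpital or standard limits, then exponentiate.
  L = 1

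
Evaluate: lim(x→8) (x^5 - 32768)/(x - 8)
This is a standard limit.

Factor or rationalize the expression:
  lim(x→8) (x^5 - 32768)/(x - 8) = 20480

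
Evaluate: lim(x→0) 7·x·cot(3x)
This is a 0·∞ indeterminate form.

Rewrite 0·∞ as a quotient (0/0 or ∞/∞ form), then apply L'Hôpital's rule:
  lim(x→0) 7·x·cot(3x) = 7/3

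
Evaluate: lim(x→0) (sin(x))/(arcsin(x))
This is a 0/0 indeterminate form.

Apply L'Hôpital's rule: differentiate numerator and denominator separately.
  f(x) = sin(x)   ⇒   f'(x) = cos(x)
  g(x) = asin(x)   ⇒   g'(x) = 1/sqrt(1 - x^2)
  lim(x→0) f'(x)/g'(x) = lim(x→0) (cos(x))/(1/sqrt(1 - x^2))
  = 1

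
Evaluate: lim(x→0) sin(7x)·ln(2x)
This is a 0·∞ indeterminate form.

Rewrite 0·∞ as a quotient (0/0 or ∞/∞ form), then apply L'Hôpital's rule:
  lim(x→0) sin(7x)·ln(2x) = 0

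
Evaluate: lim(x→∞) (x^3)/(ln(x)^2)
This is an ∞/∞ indeterminate form.

Apply L'Hôpital's rule: differentiate numerator and denominator separately.
  f(x) = x^3   ⇒   f'(x) = 3·x^2
  g(x) = ln(x)^2   ⇒   g'(x) = 2·ln(x)/x
  lim(x→∞) f'(x)/g'(x) = lim(x→∞) (3·x^2)/(2·ln(x)/x)
  = ∞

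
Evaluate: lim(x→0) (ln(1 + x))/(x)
This is a 0/0 indeterminate form.

Apply L'Hôpital's rule: differentiate numerator and denominator separately.
  f(x) = ln(x + 1)   ⇒   f'(x) = 1/(x + 1)
  g(x) = x   ⇒   g'(x) = 1
  lim(x→0) f'(x)/g'(x) = lim(x→0) (1/(x + 1))/(1)
  = 1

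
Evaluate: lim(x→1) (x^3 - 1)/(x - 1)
This is a standard limit.

Factor or rationalize the expression:
  lim(x→1) (x^3 - 1)/(x - 1) = 3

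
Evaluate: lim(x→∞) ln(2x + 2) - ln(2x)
This is an ∞-∞ indeterminate form.

Combine fractions or rationalize to convert ∞-∞ to 0/0 form:
  lim(x→∞) ln(2x + 2) - ln(2x) = 0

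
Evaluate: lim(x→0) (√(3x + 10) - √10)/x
This is a standard limit.

Factor or rationalize the expression:
  lim(x→0) (√(3x + 10) - √10)/x = 3·sqrt(10)/20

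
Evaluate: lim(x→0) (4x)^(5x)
This is an exponential indeterminate form.

For exponential indeterminate forms, take the natural log:
  Let L = lim(x→0) (4x)^(5x)
  Then ln(L) = lim(x→0) [exponent × ln(base)]
  Evaluate using L'Hôpital or standard limits, then exponentiate.
  L = 1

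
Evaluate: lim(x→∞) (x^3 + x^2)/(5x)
This is an ∞/∞ indeterminate form.

Apply L'Hôpital's rule: differentiate numerator and denominator separately.
  f(x) = x^3 + x^2   ⇒   f'(x) = 3·x^2 + 2·x
  g(x) = 5·x   ⇒   g'(x) = 5
  lim(x→∞) f'(x)/g'(x) = lim(x→∞) (3·x^2 + 2·x)/(5)
  = ∞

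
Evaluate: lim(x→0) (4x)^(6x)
This is an exponential indeterminate form.

For exponential indeterminate forms, take the natural log:
  Let L = lim(x→0) (4x)^(6x)
  Then ln(L) = lim(x→0) [exponent × ln(base)]
  Evaluate using L'Hôpital or standard limits, then exponentiate.
  L = 1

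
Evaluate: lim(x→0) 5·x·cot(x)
This is a 0·∞ indeterminate form.

Rewrite 0·∞ as a quotient (0/0 or ∞/∞ form), then apply L'Hôpital's rule:
  lim(x→0) 5·x·cot(x) = 5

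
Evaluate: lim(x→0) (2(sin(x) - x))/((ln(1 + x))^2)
This is a 0/0 indeterminate form.

Apply L'Hôpital's rule: differentiate numerator and denominator separately.
  f(x) = -2·x + 2·sin(x)   ⇒   f'(x) = 2·cos(x) - 2
  g(x) = ln(x + 1)^2   ⇒   g'(x) = 2·ln(x + 1)/(x + 1)
  lim(x→0) f'(x)/g'(x) = lim(x→0) (2·cos(x) - 2)/(2·ln(x + 1)/(x + 1))
  = 0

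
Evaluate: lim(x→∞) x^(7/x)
This is an exponential indeterminate form.

For exponential indeterminate forms, take the natural log:
  Let L = lim(x→∞) x^(7/x)
  Then ln(L) = lim(x→∞) [exponent × ln(base)]
  Evaluate using L'Hôpital or standard limits, then exponentiate.
  L = 1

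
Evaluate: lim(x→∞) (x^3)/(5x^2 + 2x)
This is an ∞/∞ indeterminate form.

Apply L'Hôpital's rule: differentiate numerator and denominator separately.
  f(x) = x^3   ⇒   f'(x) = 3·x^2
  g(x) = 5·x^2 + 2·x   ⇒   g'(x) = 10·x + 2
  lim(x→∞) f'(x)/g'(x) = lim(x→∞) (3·x^2)/(10·x + 2)
  = ∞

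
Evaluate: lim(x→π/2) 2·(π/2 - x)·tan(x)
This is a 0·∞ indeterminate form.

Rewrite 0·∞ as a quotient (0/0 or ∞/∞ form), then apply L'Hôpital's rule:
  lim(x→π/2) 2·(π/2 - x)·tan(x) = 2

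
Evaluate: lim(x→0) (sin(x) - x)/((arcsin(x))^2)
This is a 0/0 indeterminate form.

Apply L'Hôpital's rule: differentiate numerator and denominator separately.
  f(x) = -x + sin(x)   ⇒   f'(x) = cos(x) - 1
  g(x) = asin(x)^2   ⇒   g'(x) = 2·asin(x)/sqrt(1 - x^2)
  lim(x→0) f'(x)/g'(x) = lim(x→0) (cos(x) - 1)/(2·asin(x)/sqrt(1 - x^2))
  = 0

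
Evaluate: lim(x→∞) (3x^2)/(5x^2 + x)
This is an ∞/∞ indeterminate form.

Apply L'Hôpital's rule: differentiate numerator and denominator separately.
  f(x) = 3·x^2   ⇒   f'(x) = 6·x
  g(x) = 5·x^2 + x   ⇒   g'(x) = 10·x + 1
  lim(x→∞) f'(x)/g'(x) = lim(x→∞) (6·x)/(10·x + 1)
  = 3/5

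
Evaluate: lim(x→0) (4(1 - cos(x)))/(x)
This is a 0/0 indeterminate form.

Apply L'Hôpital's rule: differentiate numerator and denominator separately.
  f(x) = 4 - 4·cos(x)   ⇒   f'(x) = 4·sin(x)
  g(x) = x   ⇒   g'(x) = 1
  lim(x→0) f'(x)/g'(x) = lim(x→0) (4·sin(x))/(1)
  = 0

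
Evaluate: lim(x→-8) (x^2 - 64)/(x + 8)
This is a standard limit.

Factor or rationalize the expression:
  lim(x→-8) (x^2 - 64)/(x + 8) = -16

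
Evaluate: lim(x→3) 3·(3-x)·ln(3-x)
This is a 0·∞ indeterminate form.

Rewrite 0·∞ as a quotient (0/0 or ∞/∞ form), then apply L'Hôpital's rule:
  lim(x→3) 3·(3-x)·ln(3-x) = 0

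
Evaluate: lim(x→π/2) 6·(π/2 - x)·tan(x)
This is a 0·∞ indeterminate form.

Rewrite 0·∞ as a quotient (0/0 or ∞/∞ form), then apply L'Hôpital's rule:
  lim(x→π/2) 6·(π/2 - x)·tan(x) = 6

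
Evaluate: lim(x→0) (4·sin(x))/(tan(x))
This is a 0/0 indeterminate form.

Apply L'Hôpital's rule: differentiate numerator and denominator separately.
  f(x) = 4·sin(x)   ⇒   f'(x) = 4·cos(x)
  g(x) = tan(x)   ⇒   g'(x) = tan(x)^2 + 1
  lim(x→0) f'(x)/g'(x) = lim(x→0) (4·cos(x))/(tan(x)^2 + 1)
  = 4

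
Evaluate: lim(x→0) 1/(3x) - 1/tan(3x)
This is an ∞-∞ indeterminate form.

Combine fractions or rationalize to convert ∞-∞ to 0/0 form:
  lim(x→0) 1/(3x) - 1/tan(3x) = 0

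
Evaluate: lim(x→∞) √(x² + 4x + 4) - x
This is an ∞-∞ indeterminate form.

Combine fractions or rationalize to convert ∞-∞ to 0/0 form:
  lim(x→∞) √(x² + 4x + 4) - x = 2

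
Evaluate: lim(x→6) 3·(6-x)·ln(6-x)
This is a 0·∞ indeterminate form.

Rewrite 0·∞ as a quotient (0/0 or ∞/∞ form), then apply L'Hôpital's rule:
  lim(x→6) 3·(6-x)·ln(6-x) = 0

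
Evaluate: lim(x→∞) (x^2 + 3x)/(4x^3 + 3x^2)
This is an ∞/∞ indeterminate form.

Apply L'Hôpital's rule: differentiate numerator and denominator separately.
  f(x) = x^2 + 3·x   ⇒   f'(x) = 2·x + 3
  g(x) = 4·x^3 + 3·x^2   ⇒   g'(x) = 12·x^2 + 6·x
  lim(x→∞) f'(x)/g'(x) = lim(x→∞) (2·x + 3)/(12·x^2 + 6·x)
  = 0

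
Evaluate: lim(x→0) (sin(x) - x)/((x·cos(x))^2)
This is a 0/0 indeterminate form.

Apply L'Hôpital's rule: differentiate numerator and denominator separately.
  f(x) = -x + sin(x)   ⇒   f'(x) = cos(x) - 1
  g(x) = x^2·cos(x)^2   ⇒   g'(x) = -2·x^2·sin(x)·cos(x) + 2·x·cos(x)^2
  lim(x→0) f'(x)/g'(x) = lim(x→0) (cos(x) - 1)/(-2·x^2·sin(x)·cos(x) + 2·x·cos(x)^2)
  = 0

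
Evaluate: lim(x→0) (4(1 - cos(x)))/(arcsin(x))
This is a 0/0 indeterminate form.

Apply L'Hôpital's rule: differentiate numerator and denominator separately.
  f(x) = 4 - 4·cos(x)   ⇒   f'(x) = 4·sin(x)
  g(x) = asin(x)   ⇒   g'(x) = 1/sqrt(1 - x^2)
  lim(x→0) f'(x)/g'(x) = lim(x→0) (4·sin(x))/(1/sqrt(1 - x^2))
  = 0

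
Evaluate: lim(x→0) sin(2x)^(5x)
This is an exponential indeterminate form.

For exponential indeterminate forms, take the natural log:
  Let L = lim(x→0) sin(2x)^(5x)
  Then ln(L) = lim(x→0) [exponent × ln(base)]
  Evaluate using L'Hôpital or standard limits, then exponentiate.
  L = 1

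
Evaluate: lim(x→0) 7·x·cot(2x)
This is a 0·∞ indeterminate form.

Rewrite 0·∞ as a quotient (0/0 or ∞/∞ form), then apply L'Hôpital's rule:
  lim(x→0) 7·x·cot(2x) = 7/2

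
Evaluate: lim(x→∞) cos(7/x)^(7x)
This is an exponential indeterminate form.

For exponential indeterminate forms, take the natural log:
  Let L = lim(x→∞) cos(7/x)^(7x)
  Then ln(L) = lim(x→∞) [exponent × ln(base)]
  Evaluate using L'Hôpital or standard limits, then exponentiate.
  L = 1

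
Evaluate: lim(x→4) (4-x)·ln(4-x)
This is a 0·∞ indeterminate form.

Rewrite 0·∞ as a quotient (0/0 or ∞/∞ form), then apply L'Hôpital's rule:
  lim(x→4) (4-x)·ln(4-x) = 0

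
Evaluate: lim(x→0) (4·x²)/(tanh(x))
This is a 0/0 indeterminate form.

Apply L'Hôpital's rule: differentiate numerator and denominator separately.
  f(x) = 4·x^2   ⇒   f'(x) = 8·x
  g(x) = tanh(x)   ⇒   g'(x) = 1 - tanh(x)^2
  lim(x→0) f'(x)/g'(x) = lim(x→0) (8·x)/(1 - tanh(x)^2)
  = 0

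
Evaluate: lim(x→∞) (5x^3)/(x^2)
This is an ∞/∞ indeterminate form.

Apply L'Hôpital's rule: differentiate numerator and denominator separately.
  f(x) = 5·x^3   ⇒   f'(x) = 15·x^2
  g(x) = x^2   ⇒   g'(x) = 2·x
  lim(x→∞) f'(x)/g'(x) = lim(x→∞) (15·x^2)/(2·x)
  = ∞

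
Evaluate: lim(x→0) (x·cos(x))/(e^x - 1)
This is a 0/0 indeterminate form.

Apply L'Hôpital's rule: differentiate numerator and denominator separately.
  f(x) = x·cos(x)   ⇒   f'(x) = -x·sin(x) + cos(x)
  g(x) = e^(x) - 1   ⇒   g'(x) = e^(x)
  lim(x→0) f'(x)/g'(x) = lim(x→0) (-x·sin(x) + cos(x))/(e^(x))
  = 1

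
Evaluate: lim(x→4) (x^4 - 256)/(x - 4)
This is a standard limit.

Factor or rationalize the expression:
  lim(x→4) (x^4 - 256)/(x - 4) = 256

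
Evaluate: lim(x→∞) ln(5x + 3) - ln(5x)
This is an ∞-∞ indeterminate form.

Combine fractions or rationalize to convert ∞-∞ to 0/0 form:
  lim(x→∞) ln(5x + 3) - ln(5x) = 0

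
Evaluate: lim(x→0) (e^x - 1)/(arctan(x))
This is a 0/0 indeterminate form.

Apply L'Hôpital's rule: differentiate numerator and denominator separately.
  f(x) = e^(x) - 1   ⇒   f'(x) = e^(x)
  g(x) = atan(x)   ⇒   g'(x) = 1/(x^2 + 1)
  lim(x→0) f'(x)/g'(x) = lim(x→0) (e^(x))/(1/(x^2 + 1))
  = 1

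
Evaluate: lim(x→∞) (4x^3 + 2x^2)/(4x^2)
This is an ∞/∞ indeterminate form.

Apply L'Hôpital's rule: differentiate numerator and denominator separately.
  f(x) = 4·x^3 + 2·x^2   ⇒   f'(x) = 12·x^2 + 4·x
  g(x) = 4·x^2   ⇒   g'(x) = 8·x
  lim(x→∞) f'(x)/g'(x) = lim(x→∞) (12·x^2 + 4·x)/(8·x)
  = ∞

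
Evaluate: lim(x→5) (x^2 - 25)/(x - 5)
This is a standard limit.

Factor or rationalize the expression:
  lim(x→5) (x^2 - 25)/(x - 5) = 10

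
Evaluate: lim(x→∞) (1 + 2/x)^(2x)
This is an exponential indeterminate form.

For exponential indeterminate forms, take the natural log:
  Let L = lim(x→∞) (1 + 2/x)^(2x)
  Then ln(L) = lim(x→∞) [exponent × ln(base)]
  Evaluate using L'Hôpital or standard limits, then exponentiate.
  L = e^(4)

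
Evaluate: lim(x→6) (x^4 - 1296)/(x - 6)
This is a standard limit.

Factor or rationalize the expression:
  lim(x→6) (x^4 - 1296)/(x - 6) = 864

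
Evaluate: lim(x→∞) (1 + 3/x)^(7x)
This is an exponential indeterminate form.

For exponential indeterminate forms, take the natural log:
  Let L = lim(x→∞) (1 + 3/x)^(7x)
  Then ln(L) = lim(x→∞) [exponent × ln(base)]
  Evaluate using L'Hôpital or standard limits, then exponentiate.
  L = e^(21)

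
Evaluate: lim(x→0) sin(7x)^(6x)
This is an exponential indeterminate form.

For exponential indeterminate forms, take the natural log:
  Let L = lim(x→0) sin(7x)^(6x)
  Then ln(L) = lim(x→0) [exponent × ln(base)]
  Evaluate using L'Hôpital or standard limits, then exponentiate.
  L = 1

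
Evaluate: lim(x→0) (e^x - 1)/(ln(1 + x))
This is a 0/0 indeterminate form.

Apply L'Hôpital's rule: differentiate numerator and denominator separately.
  f(x) = e^(x) - 1   ⇒   f'(x) = e^(x)
  g(x) = ln(x + 1)   ⇒   g'(x) = 1/(x + 1)
  lim(x→0) f'(x)/g'(x) = lim(x→0) (e^(x))/(1/(x + 1))
  = 1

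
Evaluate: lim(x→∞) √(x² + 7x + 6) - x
This is an ∞-∞ indeterminate form.

Combine fractions or rationalize to convert ∞-∞ to 0/0 form:
  lim(x→∞) √(x² + 7x + 6) - x = 7/2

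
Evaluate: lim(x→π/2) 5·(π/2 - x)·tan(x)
This is a 0·∞ indeterminate form.

Rewrite 0·∞ as a quotient (0/0 or ∞/∞ form), then apply L'Hôpital's rule:
  lim(x→π/2) 5·(π/2 - x)·tan(x) = 5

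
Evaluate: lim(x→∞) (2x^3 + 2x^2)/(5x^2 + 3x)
This is an ∞/∞ indeterminate form.

Apply L'Hôpital's rule: differentiate numerator and denominator separately.
  f(x) = 2·x^3 + 2·x^2   ⇒   f'(x) = 6·x^2 + 4·x
  g(x) = 5·x^2 + 3·x   ⇒   g'(x) = 10·x + 3
  lim(x→∞) f'(x)/g'(x) = lim(x→∞) (6·x^2 + 4·x)/(10·x + 3)
  = ∞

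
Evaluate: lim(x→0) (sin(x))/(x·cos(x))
This is a 0/0 indeterminate form.

Apply L'Hôpital's rule: differentiate numerator and denominator separately.
  f(x) = sin(x)   ⇒   f'(x) = cos(x)
  g(x) = x·cos(x)   ⇒   g'(x) = -x·sin(x) + cos(x)
  lim(x→0) f'(x)/g'(x) = lim(x→0) (cos(x))/(-x·sin(x) + cos(x))
  = 1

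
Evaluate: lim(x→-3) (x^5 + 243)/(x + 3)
This is a standard limit.

Factor or rationalize the expression:
  lim(x→-3) (x^5 + 243)/(x + 3) = 405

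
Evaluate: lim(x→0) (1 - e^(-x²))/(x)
This is a 0/0 indeterminate form.

Apply L'Hôpital's rule: differentiate numerator and denominator separately.
  f(x) = 1 - e^(-x^2)   ⇒   f'(x) = 2·x·e^(-x^2)
  g(x) = x   ⇒   g'(x) = 1
  lim(x→0) f'(x)/g'(x) = lim(x→0) (2·x·e^(-x^2))/(1)
  = 0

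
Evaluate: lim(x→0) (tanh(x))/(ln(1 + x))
This is a 0/0 indeterminate form.

Apply L'Hôpital's rule: differentiate numerator and denominator separately.
  f(x) = tanh(x)   ⇒   f'(x) = 1 - tanh(x)^2
  g(x) = ln(x + 1)   ⇒   g'(x) = 1/(x + 1)
  lim(x→0) f'(x)/g'(x) = lim(x→0) (1 - tanh(x)^2)/(1/(x + 1))
  = 1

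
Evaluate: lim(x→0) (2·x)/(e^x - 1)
This is a 0/0 indeterminate form.

Apply L'Hôpital's rule: differentiate numerator and denominator separately.
  f(x) = 2·x   ⇒   f'(x) = 2
  g(x) = e^(x) - 1   ⇒   g'(x) = e^(x)
  lim(x→0) f'(x)/g'(x) = lim(x→0) (2)/(e^(x))
  = 2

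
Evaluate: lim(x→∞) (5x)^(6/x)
This is an exponential indeterminate form.

For exponential indeterminate forms, take the natural log:
  Let L = lim(x→∞) (5x)^(6/x)
  Then ln(L) = lim(x→∞) [exponent × ln(base)]
  Evaluate using L'Hôpital or standard limits, then exponentiate.
  L = 1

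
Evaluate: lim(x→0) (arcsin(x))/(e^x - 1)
This is a 0/0 indeterminate form.

Apply L'Hôpital's rule: differentiate numerator and denominator separately.
  f(x) = asin(x)   ⇒   f'(x) = 1/sqrt(1 - x^2)
  g(x) = e^(x) - 1   ⇒   g'(x) = e^(x)
  lim(x→0) f'(x)/g'(x) = lim(x→0) (1/sqrt(1 - x^2))/(e^(x))
  = 1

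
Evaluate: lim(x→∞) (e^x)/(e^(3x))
This is an ∞/∞ indeterminate form.

Apply L'Hôpital's rule: differentiate numerator and denominator separately.
  f(x) = e^(x)   ⇒   f'(x) = e^(x)
  g(x) = e^(3·x)   ⇒   g'(x) = 3·e^(3·x)
  lim(x→∞) f'(x)/g'(x) = lim(x→∞) (e^(x))/(3·e^(3·x))
  = 0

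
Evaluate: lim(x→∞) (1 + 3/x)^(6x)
This is an exponential indeterminate form.

For exponential indeterminate forms, take the natural log:
  Let L = lim(x→∞) (1 + 3/x)^(6x)
  Then ln(L) = lim(x→∞) [exponent × ln(base)]
  Evaluate using L'Hôpital or standard limits, then exponentiate.
  L = e^(18)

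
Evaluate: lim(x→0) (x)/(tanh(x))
This is a 0/0 indeterminate form.

Apply L'Hôpital's rule: differentiate numerator and denominator separately.
  f(x) = x   ⇒   f'(x) = 1
  g(x) = tanh(x)   ⇒   g'(x) = 1 - tanh(x)^2
  lim(x→0) f'(x)/g'(x) = lim(x→0) (1)/(1 - tanh(x)^2)
  = 1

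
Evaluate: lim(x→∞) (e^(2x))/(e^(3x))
This is an ∞/∞ indeterminate form.

Apply L'Hôpital's rule: differentiate numerator and denominator separately.
  f(x) = e^(2·x)   ⇒   f'(x) = 2·e^(2·x)
  g(x) = e^(3·x)   ⇒   g'(x) = 3·e^(3·x)
  lim(x→∞) f'(x)/g'(x) = lim(x→∞) (2·e^(2·x))/(3·e^(3·x))
  = 0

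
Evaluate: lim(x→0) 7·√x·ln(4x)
This is a 0·∞ indeterminate form.

Rewrite 0·∞ as a quotient (0/0 or ∞/∞ form), then apply L'Hôpital's rule:
  lim(x→0) 7·√x·ln(4x) = 0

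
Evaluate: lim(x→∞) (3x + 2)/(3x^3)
This is an ∞/∞ indeterminate form.

Apply L'Hôpital's rule: differentiate numerator and denominator separately.
  f(x) = 3·x + 2   ⇒   f'(x) = 3
  g(x) = 3·x^3   ⇒   g'(x) = 9·x^2
  lim(x→∞) f'(x)/g'(x) = lim(x→∞) (3)/(9·x^2)
  = 0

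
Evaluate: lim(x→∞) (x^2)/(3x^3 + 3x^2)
This is an ∞/∞ indeterminate form.

Apply L'Hôpital's rule: differentiate numerator and denominator separately.
  f(x) = x^2   ⇒   f'(x) = 2·x
  g(x) = 3·x^3 + 3·x^2   ⇒   g'(x) = 9·x^2 + 6·x
  lim(x→∞) f'(x)/g'(x) = lim(x→∞) (2·x)/(9·x^2 + 6·x)
  = 0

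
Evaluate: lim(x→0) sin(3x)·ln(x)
This is a 0·∞ indeterminate form.

Rewrite 0·∞ as a quotient (0/0 or ∞/∞ form), then apply L'Hôpital's rule:
  lim(x→0) sin(3x)·ln(x) = 0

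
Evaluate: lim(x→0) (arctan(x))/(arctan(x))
This is a 0/0 indeterminate form.

Apply L'Hôpital's rule: differentiate numerator and denominator separately.
  f(x) = atan(x)   ⇒   f'(x) = 1/(x^2 + 1)
  g(x) = atan(x)   ⇒   g'(x) = 1/(x^2 + 1)
  lim(x→0) f'(x)/g'(x) = lim(x→0) (1/(x^2 + 1))/(1/(x^2 + 1))
  = 1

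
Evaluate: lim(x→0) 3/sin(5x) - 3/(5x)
This is an ∞-∞ indeterminate form.

Combine fractions or rationalize to convert ∞-∞ to 0/0 form:
  lim(x→0) 3/sin(5x) - 3/(5x) = 0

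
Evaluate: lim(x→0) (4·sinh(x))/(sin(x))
This is a 0/0 indeterminate form.

Apply L'Hôpital's rule: differentiate numerator and denominator separately.
  f(x) = 4·sinh(x)   ⇒   f'(x) = 4·cosh(x)
  g(x) = sin(x)   ⇒   g'(x) = cos(x)
  lim(x→0) f'(x)/g'(x) = lim(x→0) (4·cosh(x))/(cos(x))
  = 4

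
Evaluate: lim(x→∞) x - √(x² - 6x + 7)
This is an ∞-∞ indeterminate form.

Combine fractions or rationalize to convert ∞-∞ to 0/0 form:
  lim(x→∞) x - √(x² - 6x + 7) = 3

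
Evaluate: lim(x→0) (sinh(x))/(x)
This is a 0/0 indeterminate form.

Apply L'Hôpital's rule: differentiate numerator and denominator separately.
  f(x) = sinh(x)   ⇒   f'(x) = cosh(x)
  g(x) = x   ⇒   g'(x) = 1
  lim(x→0) f'(x)/g'(x) = lim(x→0) (cosh(x))/(1)
  = 1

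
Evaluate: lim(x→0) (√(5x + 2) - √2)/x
This is a standard limit.

Factor or rationalize the expression:
  lim(x→0) (√(5x + 2) - √2)/x = 5·sqrt(2)/4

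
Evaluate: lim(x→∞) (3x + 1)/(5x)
This is an ∞/∞ indeterminate form.

Apply L'Hôpital's rule: differentiate numerator and denominator separately.
  f(x) = 3·x + 1   ⇒   f'(x) = 3
  g(x) = 5·x   ⇒   g'(x) = 5
  lim(x→∞) f'(x)/g'(x) = lim(x→∞) (3)/(5)
  = 3/5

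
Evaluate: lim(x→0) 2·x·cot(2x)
This is a 0·∞ indeterminate form.

Rewrite 0·∞ as a quotient (0/0 or ∞/∞ form), then apply L'Hôpital's rule:
  lim(x→0) 2·x·cot(2x) = 1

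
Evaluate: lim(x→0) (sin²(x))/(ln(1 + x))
This is a 0/0 indeterminate form.

Apply L'Hôpital's rule: differentiate numerator and denominator separately.
  f(x) = sin(x)^2   ⇒   f'(x) = 2·sin(x)·cos(x)
  g(x) = ln(x + 1)   ⇒   g'(x) = 1/(x + 1)
  lim(x→0) f'(x)/g'(x) = lim(x→0) (2·sin(x)·cos(x))/(1/(x + 1))
  = 0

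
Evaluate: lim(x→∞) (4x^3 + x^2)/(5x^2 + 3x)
This is an ∞/∞ indeterminate form.

Apply L'Hôpital's rule: differentiate numerator and denominator separately.
  f(x) = 4·x^3 + x^2   ⇒   f'(x) = 12·x^2 + 2·x
  g(x) = 5·x^2 + 3·x   ⇒   g'(x) = 10·x + 3
  lim(x→∞) f'(x)/g'(x) = lim(x→∞) (12·x^2 + 2·x)/(10·x + 3)
  = ∞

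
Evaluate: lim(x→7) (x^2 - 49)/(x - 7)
This is a standard limit.

Factor or rationalize the expression:
  lim(x→7) (x^2 - 49)/(x - 7) = 14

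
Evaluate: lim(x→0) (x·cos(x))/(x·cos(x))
This is a 0/0 indeterminate form.

Apply L'Hôpital's rule: differentiate numerator and denominator separately.
  f(x) = x·cos(x)   ⇒   f'(x) = -x·sin(x) + cos(x)
  g(x) = x·cos(x)   ⇒   g'(x) = -x·sin(x) + cos(x)
  lim(x→0) f'(x)/g'(x) = lim(x→0) (-x·sin(x) + cos(x))/(-x·sin(x) + cos(x))
  = 1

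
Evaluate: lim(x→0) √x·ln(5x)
This is a 0·∞ indeterminate form.

Rewrite 0·∞ as a quotient (0/0 or ∞/∞ form), then apply L'Hôpital's rule:
  lim(x→0) √x·ln(5x) = 0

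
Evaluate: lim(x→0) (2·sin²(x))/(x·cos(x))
This is a 0/0 indeterminate form.

Apply L'Hôpital's rule: differentiate numerator and denominator separately.
  f(x) = 2·sin(x)^2   ⇒   f'(x) = 4·sin(x)·cos(x)
  g(x) = x·cos(x)   ⇒   g'(x) = -x·sin(x) + cos(x)
  lim(x→0) f'(x)/g'(x) = lim(x→0) (4·sin(x)·cos(x))/(-x·sin(x) + cos(x))
  = 0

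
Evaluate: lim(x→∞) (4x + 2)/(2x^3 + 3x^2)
This is an ∞/∞ indeterminate form.

Apply L'Hôpital's rule: differentiate numerator and denominator separately.
  f(x) = 4·x + 2   ⇒   f'(x) = 4
  g(x) = 2·x^3 + 3·x^2   ⇒   g'(x) = 6·x^2 + 6·x
  lim(x→∞) f'(x)/g'(x) = lim(x→∞) (4)/(6·x^2 + 6·x)
  = 0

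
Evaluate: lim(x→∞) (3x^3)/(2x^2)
This is an ∞/∞ indeterminate form.

Apply L'Hôpital's rule: differentiate numerator and denominator separately.
  f(x) = 3·x^3   ⇒   f'(x) = 9·x^2
  g(x) = 2·x^2   ⇒   g'(x) = 4·x
  lim(x→∞) f'(x)/g'(x) = lim(x→∞) (9·x^2)/(4·x)
  = ∞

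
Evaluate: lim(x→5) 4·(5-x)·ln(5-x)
This is a 0·∞ indeterminate form.

Rewrite 0·∞ as a quotient (0/0 or ∞/∞ form), then apply L'Hôpital's rule:
  lim(x→5) 4·(5-x)·ln(5-x) = 0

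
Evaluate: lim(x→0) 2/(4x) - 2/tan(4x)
This is an ∞-∞ indeterminate form.

Combine fractions or rationalize to convert ∞-∞ to 0/0 form:
  lim(x→0) 2/(4x) - 2/tan(4x) = 0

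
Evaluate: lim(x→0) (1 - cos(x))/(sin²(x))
This is a 0/0 indeterminate form.

Apply L'Hôpital's rule: differentiate numerator and denominator separately.
  f(x) = 1 - cos(x)   ⇒   f'(x) = sin(x)
  g(x) = sin(x)^2   ⇒   g'(x) = 2·sin(x)·cos(x)
  lim(x→0) f'(x)/g'(x) = lim(x→0) (sin(x))/(2·sin(x)·cos(x))
  = 1/2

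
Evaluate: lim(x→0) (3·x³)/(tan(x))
This is a 0/0 indeterminate form.

Apply L'Hôpital's rule: differentiate numerator and denominator separately.
  f(x) = 3·x^3   ⇒   f'(x) = 9·x^2
  g(x) = tan(x)   ⇒   g'(x) = tan(x)^2 + 1
  lim(x→0) f'(x)/g'(x) = lim(x→0) (9·x^2)/(tan(x)^2 + 1)
  = 0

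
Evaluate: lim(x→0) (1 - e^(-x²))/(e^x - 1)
This is a 0/0 indeterminate form.

Apply L'Hôpital's rule: differentiate numerator and denominator separately.
  f(x) = 1 - e^(-x^2)   ⇒   f'(x) = 2·x·e^(-x^2)
  g(x) = e^(x) - 1   ⇒   g'(x) = e^(x)
  lim(x→0) f'(x)/g'(x) = lim(x→0) (2·x·e^(-x^2))/(e^(x))
  = 0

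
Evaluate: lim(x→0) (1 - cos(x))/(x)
This is a 0/0 indeterminate form.

Apply L'Hôpital's rule: differentiate numerator and denominator separately.
  f(x) = 1 - cos(x)   ⇒   f'(x) = sin(x)
  g(x) = x   ⇒   g'(x) = 1
  lim(x→0) f'(x)/g'(x) = lim(x→0) (sin(x))/(1)
  = 0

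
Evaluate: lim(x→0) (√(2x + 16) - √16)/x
This is a standard limit.

Factor or rationalize the expression:
  lim(x→0) (√(2x + 16) - √16)/x = 1/4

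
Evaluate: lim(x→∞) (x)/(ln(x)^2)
This is an ∞/∞ indeterminate form.

Apply L'Hôpital's rule: differentiate numerator and denominator separately.
  f(x) = x   ⇒   f'(x) = 1
  g(x) = ln(x)^2   ⇒   g'(x) = 2·ln(x)/x
  lim(x→∞) f'(x)/g'(x) = lim(x→∞) (1)/(2·ln(x)/x)
  = ∞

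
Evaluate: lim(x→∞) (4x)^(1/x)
This is an exponential indeterminate form.

For exponential indeterminate forms, take the natural log:
  Let L = lim(x→∞) (4x)^(1/x)
  Then ln(L) = lim(x→∞) [exponent × ln(base)]
  Evaluate using L'Hôpital or standard limits, then exponentiate.
  L = 1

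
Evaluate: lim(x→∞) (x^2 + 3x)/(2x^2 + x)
This is an ∞/∞ indeterminate form.

Apply L'Hôpital's rule: differentiate numerator and denominator separately.
  f(x) = x^2 + 3·x   ⇒   f'(x) = 2·x + 3
  g(x) = 2·x^2 + x   ⇒   g'(x) = 4·x + 1
  lim(x→∞) f'(x)/g'(x) = lim(x→∞) (2·x + 3)/(4·x + 1)
  = 1/2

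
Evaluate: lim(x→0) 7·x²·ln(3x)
This is a 0·∞ indeterminate form.

Rewrite 0·∞ as a quotient (0/0 or ∞/∞ form), then apply L'Hôpital's rule:
  lim(x→0) 7·x²·ln(3x) = 0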